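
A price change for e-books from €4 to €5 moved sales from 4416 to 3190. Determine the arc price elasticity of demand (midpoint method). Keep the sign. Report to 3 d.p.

-1.451

ΔQ = 3190 − 4416 = -1226; ΔP = 5 − 4 = 1.
Midpoints: P̄ = 4.50, Q̄ = 3803.0.
ε = (ΔQ/ΔP)(P̄/Q̄) = (-1226/1)(4.50/3803.0).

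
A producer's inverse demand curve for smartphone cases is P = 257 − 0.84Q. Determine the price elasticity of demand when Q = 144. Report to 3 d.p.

At Q = 144, P = 257 − 0.84(144) = 136.04.
dP/dQ = −0.84, so dQ/dP = 1/(−0.84) = -1.190.
ε = (dQ/dP)(P/Q) = (-1.190)(136.04/144).

-1.125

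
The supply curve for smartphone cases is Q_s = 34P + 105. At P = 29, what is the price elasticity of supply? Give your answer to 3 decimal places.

0.904

At P = 29, Q_s = 1091.
dQ_s/dP = 34.
ε_s = (dQ_s/dP)(P/Q_s) = (34)(29/1091).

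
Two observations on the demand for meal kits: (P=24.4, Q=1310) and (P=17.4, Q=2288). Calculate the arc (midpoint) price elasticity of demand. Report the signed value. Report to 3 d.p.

ΔQ = 2288 − 1310 = 978; ΔP = 17.4 − 24.4 = -7.
Midpoints: P̄ = 20.90, Q̄ = 1799.0.
ε = (ΔQ/ΔP)(P̄/Q̄) = (978/-7)(20.90/1799.0).

-1.623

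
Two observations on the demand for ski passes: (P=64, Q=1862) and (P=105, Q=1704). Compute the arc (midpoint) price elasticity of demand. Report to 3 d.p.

-0.183

ΔQ = 1704 − 1862 = -158; ΔP = 105 − 64 = 41.
Midpoints: P̄ = 84.50, Q̄ = 1783.0.
ε = (ΔQ/ΔP)(P̄/Q̄) = (-158/41)(84.50/1783.0).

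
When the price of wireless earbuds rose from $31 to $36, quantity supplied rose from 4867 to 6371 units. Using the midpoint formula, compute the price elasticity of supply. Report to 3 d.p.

ΔQ = 6371 − 4867 = 1504; ΔP = 36 − 31 = 5.
Midpoints: P̄ = 33.50, Q̄ = 5619.0.
ε_s = (ΔQ/ΔP)(P̄/Q̄) = (1504/5)(33.50/5619.0).

1.793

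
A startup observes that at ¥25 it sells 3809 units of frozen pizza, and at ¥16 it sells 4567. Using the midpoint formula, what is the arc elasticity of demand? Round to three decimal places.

-0.412

ΔQ = 4567 − 3809 = 758; ΔP = 16 − 25 = -9.
Midpoints: P̄ = 20.50, Q̄ = 4188.0.
ε = (ΔQ/ΔP)(P̄/Q̄) = (758/-9)(20.50/4188.0).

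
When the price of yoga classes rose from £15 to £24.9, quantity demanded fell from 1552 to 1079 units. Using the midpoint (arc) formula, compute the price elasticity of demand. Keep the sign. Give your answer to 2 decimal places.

ΔQ = 1079 − 1552 = -473; ΔP = 24.9 − 15 = 9.9.
Midpoints: P̄ = 19.95, Q̄ = 1315.5.
ε = (ΔQ/ΔP)(P̄/Q̄) = (-473/9.9)(19.95/1315.5).

-0.72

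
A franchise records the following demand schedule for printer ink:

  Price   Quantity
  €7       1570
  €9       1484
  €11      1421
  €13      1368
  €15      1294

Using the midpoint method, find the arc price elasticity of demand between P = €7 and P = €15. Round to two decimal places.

-0.27

At P = 7, Q = 1570; at P = 15, Q = 1294.
ΔQ = -276, ΔP = 8. Midpoints: P̄ = 11.00, Q̄ = 1432.0.
ε = (ΔQ/ΔP)(P̄/Q̄) = (-276/8)(11.00/1432.0).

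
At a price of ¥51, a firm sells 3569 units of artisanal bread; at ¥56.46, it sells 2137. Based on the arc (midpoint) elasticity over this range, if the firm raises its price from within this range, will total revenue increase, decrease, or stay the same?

Arc ε = (-1432/5.46)(53.73/2853.0) ≈ -4.939.
|ε| = 4.94 > 1, so demand is elastic. A price rise therefore reduces total revenue.

decrease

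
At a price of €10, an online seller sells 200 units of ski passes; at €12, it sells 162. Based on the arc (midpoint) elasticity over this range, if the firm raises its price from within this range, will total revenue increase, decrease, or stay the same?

Arc ε = (-38/2)(11.00/181.0) ≈ -1.155.
|ε| = 1.15 > 1, so demand is elastic. A price rise therefore reduces total revenue.

decrease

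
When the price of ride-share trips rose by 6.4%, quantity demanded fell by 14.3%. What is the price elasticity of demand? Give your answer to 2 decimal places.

ε = %ΔQ / %ΔP = (-14.3)/(6.4) = -2.234.

-2.23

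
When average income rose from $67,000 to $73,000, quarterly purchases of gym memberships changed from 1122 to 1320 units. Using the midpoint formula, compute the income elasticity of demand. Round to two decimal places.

ΔQ = 198, ΔI = 6000. Midpoints: Ī = 70,000, Q̄ = 1221.0.
ε_I = (ΔQ/ΔI)(Ī/Q̄) = (198/6000)(70000/1221.0).

1.89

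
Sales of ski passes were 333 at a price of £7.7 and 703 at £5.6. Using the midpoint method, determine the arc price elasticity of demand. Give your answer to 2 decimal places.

-2.26

ΔQ = 703 − 333 = 370; ΔP = 5.6 − 7.7 = -2.1.
Midpoints: P̄ = 6.65, Q̄ = 518.0.
ε = (ΔQ/ΔP)(P̄/Q̄) = (370/-2.1)(6.65/518.0).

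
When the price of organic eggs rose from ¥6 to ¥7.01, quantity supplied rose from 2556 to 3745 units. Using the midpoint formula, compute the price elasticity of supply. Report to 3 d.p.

2.431

ΔQ = 3745 − 2556 = 1189; ΔP = 7.01 − 6 = 1.01.
Midpoints: P̄ = 6.50, Q̄ = 3150.5.
ε_s = (ΔQ/ΔP)(P̄/Q̄) = (1189/1.01)(6.50/3150.5).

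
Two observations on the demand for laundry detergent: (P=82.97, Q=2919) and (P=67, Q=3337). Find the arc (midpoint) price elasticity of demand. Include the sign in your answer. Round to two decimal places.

ΔQ = 3337 − 2919 = 418; ΔP = 67 − 82.97 = -15.97.
Midpoints: P̄ = 74.98, Q̄ = 3128.0.
ε = (ΔQ/ΔP)(P̄/Q̄) = (418/-15.97)(74.98/3128.0).

-0.63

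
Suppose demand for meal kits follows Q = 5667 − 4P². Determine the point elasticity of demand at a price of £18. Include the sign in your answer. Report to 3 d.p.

At P = 18, Q = 4371.
dQ/dP = −8P = -144.
ε = (dQ/dP)(P/Q) = (-144)(18/4371).
|ε| < 1, so demand is inelastic at this price.

-0.593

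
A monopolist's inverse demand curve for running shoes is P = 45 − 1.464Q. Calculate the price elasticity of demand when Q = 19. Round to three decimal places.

-0.618

At Q = 19, P = 45 − 1.464(19) = 17.18.
dP/dQ = −1.464, so dQ/dP = 1/(−1.464) = -0.683.
ε = (dQ/dP)(P/Q) = (-0.683)(17.18/19).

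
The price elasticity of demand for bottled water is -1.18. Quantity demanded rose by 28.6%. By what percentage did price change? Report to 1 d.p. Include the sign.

-24.2%

%ΔP ≈ %ΔQ / ε = (28.6%)/(-1.18) = -24.24%.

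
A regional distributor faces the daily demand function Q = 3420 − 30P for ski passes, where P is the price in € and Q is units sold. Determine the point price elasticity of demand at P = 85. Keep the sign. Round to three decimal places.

At P = 85, Q = 870.
dQ/dP = −30.
ε = (dQ/dP)(P/Q) = (-30)(85/870).

-2.931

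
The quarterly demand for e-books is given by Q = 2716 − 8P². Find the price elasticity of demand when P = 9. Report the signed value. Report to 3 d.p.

At P = 9, Q = 2068.
dQ/dP = −16P = -144.
ε = (dQ/dP)(P/Q) = (-144)(9/2068).

-0.627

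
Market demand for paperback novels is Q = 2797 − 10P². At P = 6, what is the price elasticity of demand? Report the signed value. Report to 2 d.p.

At P = 6, Q = 2437.
dQ/dP = −20P = -120.
ε = (dQ/dP)(P/Q) = (-120)(6/2437).
|ε| < 1, so demand is inelastic at this price.

-0.30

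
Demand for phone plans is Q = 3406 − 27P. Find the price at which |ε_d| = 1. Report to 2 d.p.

63.07

For linear demand Q = a − bP, ε = −bP/(a − bP). |ε| = 1 when bP = a − bP, i.e. P = a/(2b).
P = 3406/(2·27) = 3406/54 = 63.0741.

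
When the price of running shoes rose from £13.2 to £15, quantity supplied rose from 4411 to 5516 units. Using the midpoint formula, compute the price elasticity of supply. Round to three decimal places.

1.744

ΔQ = 5516 − 4411 = 1105; ΔP = 15 − 13.2 = 1.8.
Midpoints: P̄ = 14.10, Q̄ = 4963.5.
ε_s = (ΔQ/ΔP)(P̄/Q̄) = (1105/1.8)(14.10/4963.5).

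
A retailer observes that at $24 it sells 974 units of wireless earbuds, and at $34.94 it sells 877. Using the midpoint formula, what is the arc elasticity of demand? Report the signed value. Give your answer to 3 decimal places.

-0.282

ΔQ = 877 − 974 = -97; ΔP = 34.94 − 24 = 10.94.
Midpoints: P̄ = 29.47, Q̄ = 925.5.
ε = (ΔQ/ΔP)(P̄/Q̄) = (-97/10.94)(29.47/925.5).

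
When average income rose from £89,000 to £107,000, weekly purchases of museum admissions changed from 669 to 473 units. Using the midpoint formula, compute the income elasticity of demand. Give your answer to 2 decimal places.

ΔQ = -196, ΔI = 18000. Midpoints: Ī = 98,000, Q̄ = 571.0.
ε_I = (ΔQ/ΔI)(Ī/Q̄) = (-196/18000)(98000/571.0).

-1.87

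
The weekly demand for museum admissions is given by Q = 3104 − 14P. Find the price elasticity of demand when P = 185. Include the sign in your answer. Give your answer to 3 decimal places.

At P = 185, Q = 514.
dQ/dP = −14.
ε = (dQ/dP)(P/Q) = (-14)(185/514).

-5.039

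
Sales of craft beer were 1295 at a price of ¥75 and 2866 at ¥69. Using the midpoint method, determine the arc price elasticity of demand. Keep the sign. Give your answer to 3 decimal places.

-9.061

ΔQ = 2866 − 1295 = 1571; ΔP = 69 − 75 = -6.
Midpoints: P̄ = 72.00, Q̄ = 2080.5.
ε = (ΔQ/ΔP)(P̄/Q̄) = (1571/-6)(72.00/2080.5).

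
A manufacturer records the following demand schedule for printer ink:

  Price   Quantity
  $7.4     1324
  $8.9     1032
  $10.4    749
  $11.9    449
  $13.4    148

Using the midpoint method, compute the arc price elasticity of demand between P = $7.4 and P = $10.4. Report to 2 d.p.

-1.65

At P = 7.4, Q = 1324; at P = 10.4, Q = 749.
ΔQ = -575, ΔP = 3.0. Midpoints: P̄ = 8.90, Q̄ = 1036.5.
ε = (ΔQ/ΔP)(P̄/Q̄) = (-575/3.0)(8.90/1036.5).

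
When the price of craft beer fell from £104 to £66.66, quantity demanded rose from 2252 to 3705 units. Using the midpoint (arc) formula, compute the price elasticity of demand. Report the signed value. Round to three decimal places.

-1.115

ΔQ = 3705 − 2252 = 1453; ΔP = 66.66 − 104 = -37.34.
Midpoints: P̄ = 85.33, Q̄ = 2978.5.
ε = (ΔQ/ΔP)(P̄/Q̄) = (1453/-37.34)(85.33/2978.5).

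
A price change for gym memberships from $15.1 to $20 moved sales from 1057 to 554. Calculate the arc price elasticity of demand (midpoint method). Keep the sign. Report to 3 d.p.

-2.237

ΔQ = 554 − 1057 = -503; ΔP = 20 − 15.1 = 4.9.
Midpoints: P̄ = 17.55, Q̄ = 805.5.
ε = (ΔQ/ΔP)(P̄/Q̄) = (-503/4.9)(17.55/805.5).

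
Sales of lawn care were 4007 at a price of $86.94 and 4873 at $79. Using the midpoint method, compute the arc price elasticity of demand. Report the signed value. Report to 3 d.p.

-2.038

ΔQ = 4873 − 4007 = 866; ΔP = 79 − 86.94 = -7.94.
Midpoints: P̄ = 82.97, Q̄ = 4440.0.
ε = (ΔQ/ΔP)(P̄/Q̄) = (866/-7.94)(82.97/4440.0).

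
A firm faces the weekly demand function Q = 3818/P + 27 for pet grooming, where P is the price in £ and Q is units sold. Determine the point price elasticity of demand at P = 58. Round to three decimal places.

At P = 58, Q = 92.828.
dQ/dP = −3818/P² = -1.135.
ε = (dQ/dP)(P/Q) = (-1.135)(58/92.828).

-0.709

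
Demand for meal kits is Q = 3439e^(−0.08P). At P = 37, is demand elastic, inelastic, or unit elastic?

elastic

Q = 178.205, dQ/dP = -14.256.
ε = (dQ/dP)(P/Q) ≈ -2.960.
|ε| = 2.96 > 1.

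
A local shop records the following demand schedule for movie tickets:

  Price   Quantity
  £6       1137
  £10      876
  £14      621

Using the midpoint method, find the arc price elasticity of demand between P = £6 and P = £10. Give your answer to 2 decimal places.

At P = 6, Q = 1137; at P = 10, Q = 876.
ΔQ = -261, ΔP = 4. Midpoints: P̄ = 8.00, Q̄ = 1006.5.
ε = (ΔQ/ΔP)(P̄/Q̄) = (-261/4)(8.00/1006.5).

-0.52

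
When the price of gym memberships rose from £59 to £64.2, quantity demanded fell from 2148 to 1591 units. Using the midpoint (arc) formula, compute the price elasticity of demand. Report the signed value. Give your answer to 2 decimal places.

-3.53

ΔQ = 1591 − 2148 = -557; ΔP = 64.2 − 59 = 5.2.
Midpoints: P̄ = 61.60, Q̄ = 1869.5.
ε = (ΔQ/ΔP)(P̄/Q̄) = (-557/5.2)(61.60/1869.5).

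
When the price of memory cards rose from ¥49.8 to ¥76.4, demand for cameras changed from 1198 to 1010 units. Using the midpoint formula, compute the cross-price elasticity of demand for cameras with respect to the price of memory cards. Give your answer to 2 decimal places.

-0.40

ΔQ_x = 1010 − 1198 = -188; ΔP_y = 76.4 − 49.8 = 26.6.
Midpoints: P̄_y = 63.10, Q̄_x = 1104.0.
ε_xy = (ΔQ_x/ΔP_y)(P̄_y/Q̄_x) = (-188/26.6)(63.10/1104.0).
ε_xy < 0, so the goods are complements.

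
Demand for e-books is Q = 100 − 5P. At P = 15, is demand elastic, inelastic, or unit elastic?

elastic

Q = 25, dQ/dP = -5.
ε = (dQ/dP)(P/Q) ≈ -3.000.
|ε| = 3.00 > 1.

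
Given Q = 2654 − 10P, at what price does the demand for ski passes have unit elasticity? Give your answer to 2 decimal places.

132.70

For linear demand Q = a − bP, ε = −bP/(a − bP). |ε| = 1 when bP = a − bP, i.e. P = a/(2b).
P = 2654/(2·10) = 2654/20 = 132.7000.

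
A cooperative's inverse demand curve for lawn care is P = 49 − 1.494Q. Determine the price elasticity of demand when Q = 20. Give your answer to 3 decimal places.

-0.640

At Q = 20, P = 49 − 1.494(20) = 19.12.
dP/dQ = −1.494, so dQ/dP = 1/(−1.494) = -0.669.
ε = (dQ/dP)(P/Q) = (-0.669)(19.12/20).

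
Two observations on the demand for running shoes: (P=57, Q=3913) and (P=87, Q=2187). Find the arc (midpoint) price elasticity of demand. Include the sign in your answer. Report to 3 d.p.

-1.358

ΔQ = 2187 − 3913 = -1726; ΔP = 87 − 57 = 30.
Midpoints: P̄ = 72.00, Q̄ = 3050.0.
ε = (ΔQ/ΔP)(P̄/Q̄) = (-1726/30)(72.00/3050.0).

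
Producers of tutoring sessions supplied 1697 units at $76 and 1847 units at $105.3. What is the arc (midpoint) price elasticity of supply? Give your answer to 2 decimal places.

0.26

ΔQ = 1847 − 1697 = 150; ΔP = 105.3 − 76 = 29.3.
Midpoints: P̄ = 90.65, Q̄ = 1772.0.
ε_s = (ΔQ/ΔP)(P̄/Q̄) = (150/29.3)(90.65/1772.0).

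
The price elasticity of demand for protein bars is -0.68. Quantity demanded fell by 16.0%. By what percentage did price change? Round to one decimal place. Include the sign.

%ΔP ≈ %ΔQ / ε = (-16.0%)/(-0.68) = 23.53%.

23.5%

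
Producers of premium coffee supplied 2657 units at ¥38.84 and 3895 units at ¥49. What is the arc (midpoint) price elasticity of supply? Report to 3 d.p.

1.634

ΔQ = 3895 − 2657 = 1238; ΔP = 49 − 38.84 = 10.16.
Midpoints: P̄ = 43.92, Q̄ = 3276.0.
ε_s = (ΔQ/ΔP)(P̄/Q̄) = (1238/10.16)(43.92/3276.0).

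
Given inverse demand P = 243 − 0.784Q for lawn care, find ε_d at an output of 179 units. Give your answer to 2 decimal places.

At Q = 179, P = 243 − 0.784(179) = 102.66.
dP/dQ = −0.784, so dQ/dP = 1/(−0.784) = -1.276.
ε = (dQ/dP)(P/Q) = (-1.276)(102.66/179).

-0.73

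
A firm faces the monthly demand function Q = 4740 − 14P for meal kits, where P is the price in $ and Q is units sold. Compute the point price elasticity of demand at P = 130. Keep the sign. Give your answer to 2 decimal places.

-0.62

At P = 130, Q = 2920.
dQ/dP = −14.
ε = (dQ/dP)(P/Q) = (-14)(130/2920).
|ε| < 1, so demand is inelastic at this price.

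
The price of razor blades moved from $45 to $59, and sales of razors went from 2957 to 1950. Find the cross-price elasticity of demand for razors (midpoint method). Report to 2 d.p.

-1.52

ΔQ_x = 1950 − 2957 = -1007; ΔP_y = 59 − 45 = 14.
Midpoints: P̄_y = 52.00, Q̄_x = 2453.5.
ε_xy = (ΔQ_x/ΔP_y)(P̄_y/Q̄_x) = (-1007/14)(52.00/2453.5).
ε_xy < 0, so the goods are complements.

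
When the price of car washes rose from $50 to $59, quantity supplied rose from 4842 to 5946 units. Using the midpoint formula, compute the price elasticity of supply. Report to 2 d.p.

1.24

ΔQ = 5946 − 4842 = 1104; ΔP = 59 − 50 = 9.
Midpoints: P̄ = 54.50, Q̄ = 5394.0.
ε_s = (ΔQ/ΔP)(P̄/Q̄) = (1104/9)(54.50/5394.0).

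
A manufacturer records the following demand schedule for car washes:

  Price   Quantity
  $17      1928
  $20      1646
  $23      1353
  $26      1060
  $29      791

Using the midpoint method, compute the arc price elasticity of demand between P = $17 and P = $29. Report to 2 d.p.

At P = 17, Q = 1928; at P = 29, Q = 791.
ΔQ = -1137, ΔP = 12. Midpoints: P̄ = 23.00, Q̄ = 1359.5.
ε = (ΔQ/ΔP)(P̄/Q̄) = (-1137/12)(23.00/1359.5).

-1.60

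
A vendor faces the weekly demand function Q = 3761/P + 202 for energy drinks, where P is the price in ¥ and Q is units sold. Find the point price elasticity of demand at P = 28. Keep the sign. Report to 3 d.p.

At P = 28, Q = 336.321.
dQ/dP = −3761/P² = -4.797.
ε = (dQ/dP)(P/Q) = (-4.797)(28/336.321).
|ε| < 1, so demand is inelastic at this price.

-0.399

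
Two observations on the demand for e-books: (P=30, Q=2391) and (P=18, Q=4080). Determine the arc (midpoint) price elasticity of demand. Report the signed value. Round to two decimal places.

-1.04

ΔQ = 4080 − 2391 = 1689; ΔP = 18 − 30 = -12.
Midpoints: P̄ = 24.00, Q̄ = 3235.5.
ε = (ΔQ/ΔP)(P̄/Q̄) = (1689/-12)(24.00/3235.5).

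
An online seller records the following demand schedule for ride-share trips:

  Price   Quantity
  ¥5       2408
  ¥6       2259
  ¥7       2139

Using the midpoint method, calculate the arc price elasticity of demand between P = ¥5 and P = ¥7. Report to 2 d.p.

At P = 5, Q = 2408; at P = 7, Q = 2139.
ΔQ = -269, ΔP = 2. Midpoints: P̄ = 6.00, Q̄ = 2273.5.
ε = (ΔQ/ΔP)(P̄/Q̄) = (-269/2)(6.00/2273.5).

-0.35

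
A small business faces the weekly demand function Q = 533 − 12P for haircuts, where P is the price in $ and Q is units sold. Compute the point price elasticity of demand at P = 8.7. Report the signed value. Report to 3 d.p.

At P = 8.7, Q = 428.600.
dQ/dP = −12.
ε = (dQ/dP)(P/Q) = (-12)(8.7/428.600).

-0.244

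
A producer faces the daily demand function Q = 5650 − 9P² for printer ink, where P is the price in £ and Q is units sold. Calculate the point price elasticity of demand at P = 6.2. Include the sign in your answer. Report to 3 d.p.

-0.130

At P = 6.2, Q = 5304.040.
dQ/dP = −18P = -111.600.
ε = (dQ/dP)(P/Q) = (-111.600)(6.2/5304.040).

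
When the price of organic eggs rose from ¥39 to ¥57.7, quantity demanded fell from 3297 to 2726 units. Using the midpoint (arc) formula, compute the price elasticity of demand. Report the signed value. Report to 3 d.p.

-0.490

ΔQ = 2726 − 3297 = -571; ΔP = 57.7 − 39 = 18.7.
Midpoints: P̄ = 48.35, Q̄ = 3011.5.
ε = (ΔQ/ΔP)(P̄/Q̄) = (-571/18.7)(48.35/3011.5).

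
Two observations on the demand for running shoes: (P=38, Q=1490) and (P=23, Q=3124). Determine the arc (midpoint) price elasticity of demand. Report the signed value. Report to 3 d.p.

-1.440

ΔQ = 3124 − 1490 = 1634; ΔP = 23 − 38 = -15.
Midpoints: P̄ = 30.50, Q̄ = 2307.0.
ε = (ΔQ/ΔP)(P̄/Q̄) = (1634/-15)(30.50/2307.0).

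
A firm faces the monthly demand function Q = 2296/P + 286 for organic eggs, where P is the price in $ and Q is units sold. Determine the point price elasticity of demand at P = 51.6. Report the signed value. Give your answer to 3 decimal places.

At P = 51.6, Q = 330.496.
dQ/dP = −2296/P² = -0.862.
ε = (dQ/dP)(P/Q) = (-0.862)(51.6/330.496).
|ε| < 1, so demand is inelastic at this price.

-0.135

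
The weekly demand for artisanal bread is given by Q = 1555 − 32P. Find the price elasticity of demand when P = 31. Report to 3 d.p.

-1.762

At P = 31, Q = 563.
dQ/dP = −32.
ε = (dQ/dP)(P/Q) = (-32)(31/563).
|ε| > 1, so demand is elastic at this price.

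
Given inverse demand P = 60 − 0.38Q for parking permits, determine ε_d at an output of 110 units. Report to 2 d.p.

At Q = 110, P = 60 − 0.38(110) = 18.20.
dP/dQ = −0.38, so dQ/dP = 1/(−0.38) = -2.632.
ε = (dQ/dP)(P/Q) = (-2.632)(18.20/110).

-0.44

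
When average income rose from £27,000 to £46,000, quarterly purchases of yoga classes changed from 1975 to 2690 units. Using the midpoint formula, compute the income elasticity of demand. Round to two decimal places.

0.59

ΔQ = 715, ΔI = 19000. Midpoints: Ī = 36,500, Q̄ = 2332.5.
ε_I = (ΔQ/ΔI)(Ī/Q̄) = (715/19000)(36500/2332.5).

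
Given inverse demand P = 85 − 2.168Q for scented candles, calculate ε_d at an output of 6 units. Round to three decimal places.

At Q = 6, P = 85 − 2.168(6) = 71.99.
dP/dQ = −2.168, so dQ/dP = 1/(−2.168) = -0.461.
ε = (dQ/dP)(P/Q) = (-0.461)(71.99/6).

-5.534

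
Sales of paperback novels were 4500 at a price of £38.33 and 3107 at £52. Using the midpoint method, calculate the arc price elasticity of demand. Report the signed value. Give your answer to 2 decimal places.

-1.21

ΔQ = 3107 − 4500 = -1393; ΔP = 52 − 38.33 = 13.67.
Midpoints: P̄ = 45.16, Q̄ = 3803.5.
ε = (ΔQ/ΔP)(P̄/Q̄) = (-1393/13.67)(45.16/3803.5).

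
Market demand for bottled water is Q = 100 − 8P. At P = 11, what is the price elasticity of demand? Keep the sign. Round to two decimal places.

-7.33

At P = 11, Q = 12.
dQ/dP = −8.
ε = (dQ/dP)(P/Q) = (-8)(11/12).
|ε| > 1, so demand is elastic at this price.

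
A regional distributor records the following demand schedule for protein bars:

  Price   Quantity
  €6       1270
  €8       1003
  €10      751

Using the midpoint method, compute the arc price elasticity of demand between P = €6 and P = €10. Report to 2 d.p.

-1.03

At P = 6, Q = 1270; at P = 10, Q = 751.
ΔQ = -519, ΔP = 4. Midpoints: P̄ = 8.00, Q̄ = 1010.5.
ε = (ΔQ/ΔP)(P̄/Q̄) = (-519/4)(8.00/1010.5).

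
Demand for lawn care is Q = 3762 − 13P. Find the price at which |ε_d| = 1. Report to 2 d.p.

144.69

For linear demand Q = a − bP, ε = −bP/(a − bP). |ε| = 1 when bP = a − bP, i.e. P = a/(2b).
P = 3762/(2·13) = 3762/26 = 144.6923.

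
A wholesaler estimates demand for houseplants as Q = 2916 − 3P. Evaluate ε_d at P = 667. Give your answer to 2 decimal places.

-2.19

At P = 667, Q = 915.
dQ/dP = −3.
ε = (dQ/dP)(P/Q) = (-3)(667/915).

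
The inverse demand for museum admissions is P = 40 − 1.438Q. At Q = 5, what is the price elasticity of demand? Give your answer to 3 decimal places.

At Q = 5, P = 40 − 1.438(5) = 32.81.
dP/dQ = −1.438, so dQ/dP = 1/(−1.438) = -0.695.
ε = (dQ/dP)(P/Q) = (-0.695)(32.81/5).

-4.563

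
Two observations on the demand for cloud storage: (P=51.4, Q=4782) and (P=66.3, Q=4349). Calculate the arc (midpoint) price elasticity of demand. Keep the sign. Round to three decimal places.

ΔQ = 4349 − 4782 = -433; ΔP = 66.3 − 51.4 = 14.9.
Midpoints: P̄ = 58.85, Q̄ = 4565.5.
ε = (ΔQ/ΔP)(P̄/Q̄) = (-433/14.9)(58.85/4565.5).

-0.375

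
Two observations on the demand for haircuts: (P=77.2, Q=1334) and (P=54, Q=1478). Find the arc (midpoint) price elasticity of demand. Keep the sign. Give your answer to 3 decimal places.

ΔQ = 1478 − 1334 = 144; ΔP = 54 − 77.2 = -23.2.
Midpoints: P̄ = 65.60, Q̄ = 1406.0.
ε = (ΔQ/ΔP)(P̄/Q̄) = (144/-23.2)(65.60/1406.0).

-0.290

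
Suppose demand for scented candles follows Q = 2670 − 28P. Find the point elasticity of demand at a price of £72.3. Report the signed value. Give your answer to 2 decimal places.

At P = 72.3, Q = 645.600.
dQ/dP = −28.
ε = (dQ/dP)(P/Q) = (-28)(72.3/645.600).

-3.14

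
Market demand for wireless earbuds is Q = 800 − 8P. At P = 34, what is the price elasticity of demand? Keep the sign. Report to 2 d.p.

-0.52

At P = 34, Q = 528.
dQ/dP = −8.
ε = (dQ/dP)(P/Q) = (-8)(34/528).
|ε| < 1, so demand is inelastic at this price.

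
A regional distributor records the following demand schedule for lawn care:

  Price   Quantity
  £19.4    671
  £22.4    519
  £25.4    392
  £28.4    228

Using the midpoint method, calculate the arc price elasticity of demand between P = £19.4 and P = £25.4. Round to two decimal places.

At P = 19.4, Q = 671; at P = 25.4, Q = 392.
ΔQ = -279, ΔP = 6.0. Midpoints: P̄ = 22.40, Q̄ = 531.5.
ε = (ΔQ/ΔP)(P̄/Q̄) = (-279/6.0)(22.40/531.5).

-1.96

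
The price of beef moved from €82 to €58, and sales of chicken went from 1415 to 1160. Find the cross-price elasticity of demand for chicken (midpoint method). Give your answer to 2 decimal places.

ΔQ_x = 1160 − 1415 = -255; ΔP_y = 58 − 82 = -24.
Midpoints: P̄_y = 70.00, Q̄_x = 1287.5.
ε_xy = (ΔQ_x/ΔP_y)(P̄_y/Q̄_x) = (-255/-24)(70.00/1287.5).

0.58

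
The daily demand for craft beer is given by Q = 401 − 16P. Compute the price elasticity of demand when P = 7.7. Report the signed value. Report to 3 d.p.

-0.443

At P = 7.7, Q = 277.800.
dQ/dP = −16.
ε = (dQ/dP)(P/Q) = (-16)(7.7/277.800).
|ε| < 1, so demand is inelastic at this price.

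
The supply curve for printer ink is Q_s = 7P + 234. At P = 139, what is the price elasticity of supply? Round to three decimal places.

0.806

At P = 139, Q_s = 1207.
dQ_s/dP = 7.
ε_s = (dQ_s/dP)(P/Q_s) = (7)(139/1207).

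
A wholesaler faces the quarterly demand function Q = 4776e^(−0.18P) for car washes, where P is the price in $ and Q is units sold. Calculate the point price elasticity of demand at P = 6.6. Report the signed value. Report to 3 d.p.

At P = 6.6, Q = 1455.870.
dQ/dP = −0.18·4776e^(−0.18P) = −0.18Q = -262.057.
ε = (dQ/dP)(P/Q) = (-262.057)(6.6/1455.870).
|ε| > 1, so demand is elastic at this price.

-1.188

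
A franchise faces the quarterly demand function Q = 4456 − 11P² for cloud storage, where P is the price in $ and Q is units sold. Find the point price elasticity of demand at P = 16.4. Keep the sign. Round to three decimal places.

-3.951

At P = 16.4, Q = 1497.440.
dQ/dP = −22P = -360.800.
ε = (dQ/dP)(P/Q) = (-360.800)(16.4/1497.440).
|ε| > 1, so demand is elastic at this price.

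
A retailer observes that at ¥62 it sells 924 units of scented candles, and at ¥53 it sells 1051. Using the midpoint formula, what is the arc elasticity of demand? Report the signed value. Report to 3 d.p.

-0.822

ΔQ = 1051 − 924 = 127; ΔP = 53 − 62 = -9.
Midpoints: P̄ = 57.50, Q̄ = 987.5.
ε = (ΔQ/ΔP)(P̄/Q̄) = (127/-9)(57.50/987.5).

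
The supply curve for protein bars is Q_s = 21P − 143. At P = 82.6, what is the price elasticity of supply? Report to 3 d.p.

1.090

At P = 82.6, Q_s = 1591.60.
dQ_s/dP = 21.
ε_s = (dQ_s/dP)(P/Q_s) = (21)(82.6/1591.60).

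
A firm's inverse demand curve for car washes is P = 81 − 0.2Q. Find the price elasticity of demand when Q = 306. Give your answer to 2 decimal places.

-0.32

At Q = 306, P = 81 − 0.2(306) = 19.80.
dP/dQ = −0.2, so dQ/dP = 1/(−0.2) = -5.000.
ε = (dQ/dP)(P/Q) = (-5.000)(19.80/306).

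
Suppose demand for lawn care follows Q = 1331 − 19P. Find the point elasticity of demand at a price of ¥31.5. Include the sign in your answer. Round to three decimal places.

-0.817

At P = 31.5, Q = 732.500.
dQ/dP = −19.
ε = (dQ/dP)(P/Q) = (-19)(31.5/732.500).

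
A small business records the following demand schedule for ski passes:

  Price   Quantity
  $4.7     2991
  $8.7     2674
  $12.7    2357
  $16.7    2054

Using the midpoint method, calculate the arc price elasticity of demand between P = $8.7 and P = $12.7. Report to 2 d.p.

At P = 8.7, Q = 2674; at P = 12.7, Q = 2357.
ΔQ = -317, ΔP = 4.0. Midpoints: P̄ = 10.70, Q̄ = 2515.5.
ε = (ΔQ/ΔP)(P̄/Q̄) = (-317/4.0)(10.70/2515.5).

-0.34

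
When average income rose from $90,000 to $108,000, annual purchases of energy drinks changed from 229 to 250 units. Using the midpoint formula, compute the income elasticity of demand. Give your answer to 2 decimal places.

0.48

ΔQ = 21, ΔI = 18000. Midpoints: Ī = 99,000, Q̄ = 239.5.
ε_I = (ΔQ/ΔI)(Ī/Q̄) = (21/18000)(99000/239.5).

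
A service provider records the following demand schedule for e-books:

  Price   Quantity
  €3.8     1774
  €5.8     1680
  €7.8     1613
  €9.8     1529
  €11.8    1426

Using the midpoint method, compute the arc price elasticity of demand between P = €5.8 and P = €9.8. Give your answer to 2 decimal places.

-0.18

At P = 5.8, Q = 1680; at P = 9.8, Q = 1529.
ΔQ = -151, ΔP = 4.0. Midpoints: P̄ = 7.80, Q̄ = 1604.5.
ε = (ΔQ/ΔP)(P̄/Q̄) = (-151/4.0)(7.80/1604.5).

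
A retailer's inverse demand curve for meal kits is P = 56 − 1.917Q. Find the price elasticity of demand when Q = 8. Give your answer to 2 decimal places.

-2.65

At Q = 8, P = 56 − 1.917(8) = 40.66.
dP/dQ = −1.917, so dQ/dP = 1/(−1.917) = -0.522.
ε = (dQ/dP)(P/Q) = (-0.522)(40.66/8).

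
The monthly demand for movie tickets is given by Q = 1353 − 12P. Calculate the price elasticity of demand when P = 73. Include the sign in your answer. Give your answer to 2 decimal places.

-1.84

At P = 73, Q = 477.
dQ/dP = −12.
ε = (dQ/dP)(P/Q) = (-12)(73/477).
|ε| > 1, so demand is elastic at this price.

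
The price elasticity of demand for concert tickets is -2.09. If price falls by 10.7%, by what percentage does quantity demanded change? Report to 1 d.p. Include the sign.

%ΔQ ≈ ε × %ΔP = (-2.09)(-10.7%) = 22.36%.

22.4%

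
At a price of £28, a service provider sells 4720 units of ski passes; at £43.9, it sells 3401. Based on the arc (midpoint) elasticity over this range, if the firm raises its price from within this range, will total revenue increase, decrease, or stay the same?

Arc ε = (-1319/15.9)(35.95/4060.5) ≈ -0.734.
|ε| = 0.73 < 1, so demand is inelastic. A price rise therefore raises total revenue.

increase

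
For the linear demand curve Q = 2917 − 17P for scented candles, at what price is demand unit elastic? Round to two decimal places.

85.79

For linear demand Q = a − bP, ε = −bP/(a − bP). |ε| = 1 when bP = a − bP, i.e. P = a/(2b).
P = 2917/(2·17) = 2917/34 = 85.7941.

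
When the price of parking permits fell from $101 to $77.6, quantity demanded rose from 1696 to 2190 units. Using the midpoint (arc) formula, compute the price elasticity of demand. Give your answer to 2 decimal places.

ΔQ = 2190 − 1696 = 494; ΔP = 77.6 − 101 = -23.4.
Midpoints: P̄ = 89.30, Q̄ = 1943.0.
ε = (ΔQ/ΔP)(P̄/Q̄) = (494/-23.4)(89.30/1943.0).

-0.97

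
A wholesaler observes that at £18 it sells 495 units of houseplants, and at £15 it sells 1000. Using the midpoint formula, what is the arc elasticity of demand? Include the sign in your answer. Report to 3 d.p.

ΔQ = 1000 − 495 = 505; ΔP = 15 − 18 = -3.
Midpoints: P̄ = 16.50, Q̄ = 747.5.
ε = (ΔQ/ΔP)(P̄/Q̄) = (505/-3)(16.50/747.5).

-3.716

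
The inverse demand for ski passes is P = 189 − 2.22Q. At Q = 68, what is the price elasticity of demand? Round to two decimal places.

At Q = 68, P = 189 − 2.22(68) = 38.04.
dP/dQ = −2.22, so dQ/dP = 1/(−2.22) = -0.450.
ε = (dQ/dP)(P/Q) = (-0.450)(38.04/68).

-0.25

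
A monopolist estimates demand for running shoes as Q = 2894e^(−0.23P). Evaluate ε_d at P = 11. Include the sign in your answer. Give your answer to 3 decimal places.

-2.530

At P = 11, Q = 230.533.
dQ/dP = −0.23·2894e^(−0.23P) = −0.23Q = -53.023.
ε = (dQ/dP)(P/Q) = (-53.023)(11/230.533).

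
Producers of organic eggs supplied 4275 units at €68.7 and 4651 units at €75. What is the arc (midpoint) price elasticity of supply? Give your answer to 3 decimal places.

0.961

ΔQ = 4651 − 4275 = 376; ΔP = 75 − 68.7 = 6.3.
Midpoints: P̄ = 71.85, Q̄ = 4463.0.
ε_s = (ΔQ/ΔP)(P̄/Q̄) = (376/6.3)(71.85/4463.0).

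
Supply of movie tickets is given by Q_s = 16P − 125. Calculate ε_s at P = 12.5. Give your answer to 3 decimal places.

At P = 12.5, Q_s = 75.
dQ_s/dP = 16.
ε_s = (dQ_s/dP)(P/Q_s) = (16)(12.5/75).

2.667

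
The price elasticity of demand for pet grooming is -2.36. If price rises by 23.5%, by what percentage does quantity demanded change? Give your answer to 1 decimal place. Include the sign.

-55.5%

%ΔQ ≈ ε × %ΔP = (-2.36)(23.5%) = -55.46%.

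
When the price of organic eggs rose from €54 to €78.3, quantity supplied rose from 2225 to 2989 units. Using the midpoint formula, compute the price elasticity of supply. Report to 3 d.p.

0.798

ΔQ = 2989 − 2225 = 764; ΔP = 78.3 − 54 = 24.3.
Midpoints: P̄ = 66.15, Q̄ = 2607.0.
ε_s = (ΔQ/ΔP)(P̄/Q̄) = (764/24.3)(66.15/2607.0).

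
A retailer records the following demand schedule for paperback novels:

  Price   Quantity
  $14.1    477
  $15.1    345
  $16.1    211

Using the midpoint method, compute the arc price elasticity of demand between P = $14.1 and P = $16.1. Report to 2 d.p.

-5.84

At P = 14.1, Q = 477; at P = 16.1, Q = 211.
ΔQ = -266, ΔP = 2.0. Midpoints: P̄ = 15.10, Q̄ = 344.0.
ε = (ΔQ/ΔP)(P̄/Q̄) = (-266/2.0)(15.10/344.0).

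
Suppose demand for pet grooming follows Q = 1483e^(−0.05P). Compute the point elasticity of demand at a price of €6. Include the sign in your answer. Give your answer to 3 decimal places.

At P = 6, Q = 1098.633.
dQ/dP = −0.05·1483e^(−0.05P) = −0.05Q = -54.932.
ε = (dQ/dP)(P/Q) = (-54.932)(6/1098.633).
|ε| < 1, so demand is inelastic at this price.

-0.300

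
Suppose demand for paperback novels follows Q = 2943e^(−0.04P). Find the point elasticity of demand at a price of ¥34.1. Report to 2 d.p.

At P = 34.1, Q = 752.337.
dQ/dP = −0.04·2943e^(−0.04P) = −0.04Q = -30.093.
ε = (dQ/dP)(P/Q) = (-30.093)(34.1/752.337).

-1.36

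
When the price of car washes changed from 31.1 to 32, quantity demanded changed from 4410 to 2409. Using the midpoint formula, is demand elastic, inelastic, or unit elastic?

Arc ε ≈ -20.574.
|ε| = 20.57 > 1.

elastic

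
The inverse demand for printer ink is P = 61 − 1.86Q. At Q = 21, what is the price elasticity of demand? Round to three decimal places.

-0.562

At Q = 21, P = 61 − 1.86(21) = 21.94.
dP/dQ = −1.86, so dQ/dP = 1/(−1.86) = -0.538.
ε = (dQ/dP)(P/Q) = (-0.538)(21.94/21).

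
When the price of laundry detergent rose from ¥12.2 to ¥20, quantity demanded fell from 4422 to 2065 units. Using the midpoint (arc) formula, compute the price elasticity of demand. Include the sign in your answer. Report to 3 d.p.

-1.500

ΔQ = 2065 − 4422 = -2357; ΔP = 20 − 12.2 = 7.8.
Midpoints: P̄ = 16.10, Q̄ = 3243.5.
ε = (ΔQ/ΔP)(P̄/Q̄) = (-2357/7.8)(16.10/3243.5).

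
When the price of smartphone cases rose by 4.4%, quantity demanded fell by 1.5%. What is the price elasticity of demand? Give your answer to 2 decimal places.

-0.34

ε = %ΔQ / %ΔP = (-1.5)/(4.4) = -0.341.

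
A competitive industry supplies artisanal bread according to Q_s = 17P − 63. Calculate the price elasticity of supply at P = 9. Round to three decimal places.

1.700

At P = 9, Q_s = 90.
dQ_s/dP = 17.
ε_s = (dQ_s/dP)(P/Q_s) = (17)(9/90).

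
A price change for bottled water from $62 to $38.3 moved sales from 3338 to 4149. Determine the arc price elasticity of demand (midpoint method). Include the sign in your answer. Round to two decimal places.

ΔQ = 4149 − 3338 = 811; ΔP = 38.3 − 62 = -23.7.
Midpoints: P̄ = 50.15, Q̄ = 3743.5.
ε = (ΔQ/ΔP)(P̄/Q̄) = (811/-23.7)(50.15/3743.5).

-0.46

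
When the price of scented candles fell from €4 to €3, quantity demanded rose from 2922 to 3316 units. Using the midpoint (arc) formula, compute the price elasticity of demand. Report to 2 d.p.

ΔQ = 3316 − 2922 = 394; ΔP = 3 − 4 = -1.
Midpoints: P̄ = 3.50, Q̄ = 3119.0.
ε = (ΔQ/ΔP)(P̄/Q̄) = (394/-1)(3.50/3119.0).

-0.44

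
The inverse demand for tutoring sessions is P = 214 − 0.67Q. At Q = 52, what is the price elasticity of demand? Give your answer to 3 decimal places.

At Q = 52, P = 214 − 0.67(52) = 179.16.
dP/dQ = −0.67, so dQ/dP = 1/(−0.67) = -1.493.
ε = (dQ/dP)(P/Q) = (-1.493)(179.16/52).

-5.142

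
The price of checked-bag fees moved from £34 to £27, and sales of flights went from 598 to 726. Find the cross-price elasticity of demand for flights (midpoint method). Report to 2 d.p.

ΔQ_x = 726 − 598 = 128; ΔP_y = 27 − 34 = -7.
Midpoints: P̄_y = 30.50, Q̄_x = 662.0.
ε_xy = (ΔQ_x/ΔP_y)(P̄_y/Q̄_x) = (128/-7)(30.50/662.0).

-0.84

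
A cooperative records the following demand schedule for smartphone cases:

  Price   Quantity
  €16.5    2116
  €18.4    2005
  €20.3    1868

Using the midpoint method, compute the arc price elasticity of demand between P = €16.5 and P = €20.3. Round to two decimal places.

-0.60

At P = 16.5, Q = 2116; at P = 20.3, Q = 1868.
ΔQ = -248, ΔP = 3.8. Midpoints: P̄ = 18.40, Q̄ = 1992.0.
ε = (ΔQ/ΔP)(P̄/Q̄) = (-248/3.8)(18.40/1992.0).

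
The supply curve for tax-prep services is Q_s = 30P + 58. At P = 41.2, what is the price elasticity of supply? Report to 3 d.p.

At P = 41.2, Q_s = 1294.
dQ_s/dP = 30.
ε_s = (dQ_s/dP)(P/Q_s) = (30)(41.2/1294).

0.955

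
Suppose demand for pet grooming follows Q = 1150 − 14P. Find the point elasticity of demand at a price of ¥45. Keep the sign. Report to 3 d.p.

At P = 45, Q = 520.
dQ/dP = −14.
ε = (dQ/dP)(P/Q) = (-14)(45/520).

-1.212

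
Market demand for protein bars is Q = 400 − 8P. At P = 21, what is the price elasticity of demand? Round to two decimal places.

-0.72

At P = 21, Q = 232.
dQ/dP = −8.
ε = (dQ/dP)(P/Q) = (-8)(21/232).
|ε| < 1, so demand is inelastic at this price.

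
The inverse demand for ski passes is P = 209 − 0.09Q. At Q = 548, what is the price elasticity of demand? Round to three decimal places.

-3.238

At Q = 548, P = 209 − 0.09(548) = 159.68.
dP/dQ = −0.09, so dQ/dP = 1/(−0.09) = -11.111.
ε = (dQ/dP)(P/Q) = (-11.111)(159.68/548).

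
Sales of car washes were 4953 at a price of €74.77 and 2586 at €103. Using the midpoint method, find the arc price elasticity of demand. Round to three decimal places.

ΔQ = 2586 − 4953 = -2367; ΔP = 103 − 74.77 = 28.23.
Midpoints: P̄ = 88.88, Q̄ = 3769.5.
ε = (ΔQ/ΔP)(P̄/Q̄) = (-2367/28.23)(88.88/3769.5).

-1.977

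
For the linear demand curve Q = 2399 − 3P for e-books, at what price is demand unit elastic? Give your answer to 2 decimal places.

For linear demand Q = a − bP, ε = −bP/(a − bP). |ε| = 1 when bP = a − bP, i.e. P = a/(2b).
P = 2399/(2·3) = 2399/6 = 399.8333.

399.83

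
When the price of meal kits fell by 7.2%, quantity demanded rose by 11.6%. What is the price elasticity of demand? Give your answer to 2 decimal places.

ε = %ΔQ / %ΔP = (11.6)/(-7.2) = -1.611.

-1.61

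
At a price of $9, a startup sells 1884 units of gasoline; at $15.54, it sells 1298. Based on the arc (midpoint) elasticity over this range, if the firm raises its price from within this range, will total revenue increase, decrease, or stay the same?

Arc ε = (-586/6.54)(12.27/1591.0) ≈ -0.691.
|ε| = 0.69 < 1, so demand is inelastic. A price rise therefore raises total revenue.

increase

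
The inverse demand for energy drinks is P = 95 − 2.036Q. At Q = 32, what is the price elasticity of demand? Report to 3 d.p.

-0.458

At Q = 32, P = 95 − 2.036(32) = 29.85.
dP/dQ = −2.036, so dQ/dP = 1/(−2.036) = -0.491.
ε = (dQ/dP)(P/Q) = (-0.491)(29.85/32).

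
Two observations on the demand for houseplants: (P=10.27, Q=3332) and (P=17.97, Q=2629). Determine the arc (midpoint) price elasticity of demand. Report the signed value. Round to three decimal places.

ΔQ = 2629 − 3332 = -703; ΔP = 17.97 − 10.27 = 7.7.
Midpoints: P̄ = 14.12, Q̄ = 2980.5.
ε = (ΔQ/ΔP)(P̄/Q̄) = (-703/7.7)(14.12/2980.5).

-0.433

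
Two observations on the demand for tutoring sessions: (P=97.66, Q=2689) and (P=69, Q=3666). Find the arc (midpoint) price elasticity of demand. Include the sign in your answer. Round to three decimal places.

ΔQ = 3666 − 2689 = 977; ΔP = 69 − 97.66 = -28.66.
Midpoints: P̄ = 83.33, Q̄ = 3177.5.
ε = (ΔQ/ΔP)(P̄/Q̄) = (977/-28.66)(83.33/3177.5).

-0.894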